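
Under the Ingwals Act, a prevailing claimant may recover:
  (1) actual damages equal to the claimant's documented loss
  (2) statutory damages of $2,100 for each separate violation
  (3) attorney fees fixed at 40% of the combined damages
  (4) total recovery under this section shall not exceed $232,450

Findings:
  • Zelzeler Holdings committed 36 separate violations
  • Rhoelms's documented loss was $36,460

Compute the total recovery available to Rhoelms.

Statutory damages: 36 × $2,100 = $75,600
Combined damages: $36,460 + $75,600 = $112,060
Attorney fees: 40% of $112,060 = $44,824
Total before cap: $112,060 + $44,824 = $156,884
Cap at $232,450: $156,884 is within the cap, no reduction.

$156,884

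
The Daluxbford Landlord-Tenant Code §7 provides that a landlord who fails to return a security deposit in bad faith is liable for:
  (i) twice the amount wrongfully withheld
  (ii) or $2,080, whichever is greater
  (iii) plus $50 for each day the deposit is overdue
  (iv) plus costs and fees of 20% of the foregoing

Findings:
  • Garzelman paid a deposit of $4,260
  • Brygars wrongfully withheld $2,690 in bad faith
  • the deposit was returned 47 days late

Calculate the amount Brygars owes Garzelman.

Doubled: 2 × $2,690 = $5,380
Minimum $2,080: $5,380 meets the minimum, no increase.
Late-return penalty: 47 × $50 = $2,350
Damages plus late penalty: $5,380 + $2,350 = $7,730
Costs and fees: 20% of $7,730 = $1,546
Total recovery: $7,730 + $1,546 = $9,276

$9,276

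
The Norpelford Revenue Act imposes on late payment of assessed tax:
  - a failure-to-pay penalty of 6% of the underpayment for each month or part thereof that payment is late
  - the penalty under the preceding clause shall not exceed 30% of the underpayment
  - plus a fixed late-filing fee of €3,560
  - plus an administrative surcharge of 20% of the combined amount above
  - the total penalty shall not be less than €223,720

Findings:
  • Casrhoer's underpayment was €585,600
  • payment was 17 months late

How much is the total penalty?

€223,720

Accrued rate: 6% × 17 = 102%, capped at 30% → 30%
Failure-to-pay penalty: 30% of €585,600 = €175,680
Penalty before surcharge: €175,680 + €3,560 = €179,240
Administrative surcharge: 20% of €179,240 = €35,848
Total penalty: €179,240 + €35,848 = €215,088
Minimum €223,720: €215,088 is below the minimum → €223,720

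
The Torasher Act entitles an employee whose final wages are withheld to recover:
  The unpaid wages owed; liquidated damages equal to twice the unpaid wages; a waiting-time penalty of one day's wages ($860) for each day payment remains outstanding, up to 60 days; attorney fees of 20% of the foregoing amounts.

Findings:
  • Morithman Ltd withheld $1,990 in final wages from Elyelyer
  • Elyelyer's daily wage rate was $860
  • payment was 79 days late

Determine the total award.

$69,084

Doubled: 2 × $1,990 = $3,980
Penalty days: min(79, 60) = 60
Waiting-time penalty: 60 × $860 = $51,600
Subtotal: $1,990 + $3,980 + $51,600 = $57,570
Attorney fees: 20% of $57,570 = $11,514
Total award: $57,570 + $11,514 = $69,084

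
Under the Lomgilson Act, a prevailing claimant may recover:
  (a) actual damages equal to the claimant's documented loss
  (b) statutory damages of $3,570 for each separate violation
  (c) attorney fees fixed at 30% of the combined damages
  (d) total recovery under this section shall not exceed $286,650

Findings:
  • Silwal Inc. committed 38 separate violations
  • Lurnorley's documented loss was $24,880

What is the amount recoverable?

Statutory damages: 38 × $3,570 = $135,660
Combined damages: $24,880 + $135,660 = $160,540
Attorney fees: 30% of $160,540 = $48,162
Total before cap: $160,540 + $48,162 = $208,702
Cap at $286,650: $208,702 is within the cap, no reduction.

$208,702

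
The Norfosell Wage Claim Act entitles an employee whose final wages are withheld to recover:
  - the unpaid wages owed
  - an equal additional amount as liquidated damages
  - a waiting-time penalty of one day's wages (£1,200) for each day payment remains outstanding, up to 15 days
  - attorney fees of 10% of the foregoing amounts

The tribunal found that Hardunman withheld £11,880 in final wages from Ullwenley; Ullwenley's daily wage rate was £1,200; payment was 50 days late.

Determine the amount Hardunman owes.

Liquidated damages (equal amount): £11,880
Penalty days: min(50, 15) = 15
Waiting-time penalty: 15 × £1,200 = £18,000
Subtotal: £11,880 + £11,880 + £18,000 = £41,760
Attorney fees: 10% of £41,760 = £4,176
Total award: £41,760 + £4,176 = £45,936

£45,936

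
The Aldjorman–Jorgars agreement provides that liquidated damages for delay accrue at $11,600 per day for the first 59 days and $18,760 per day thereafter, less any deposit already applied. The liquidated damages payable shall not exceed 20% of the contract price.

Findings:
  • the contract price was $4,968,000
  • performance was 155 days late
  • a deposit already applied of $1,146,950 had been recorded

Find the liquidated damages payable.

$993,600

First 59 days: 59 × $11,600 = $684,400
Remaining days: (155 − 59) × $18,760 = $1,800,960
Accrued per-day damages: $684,400 + $1,800,960 = $2,485,360
Less deposit already applied: $2,485,360 − $1,146,950 = $1,338,410
Cap: 20% of $4,968,000 = $993,600
Cap at $993,600: $1,338,410 exceeds the cap → $993,600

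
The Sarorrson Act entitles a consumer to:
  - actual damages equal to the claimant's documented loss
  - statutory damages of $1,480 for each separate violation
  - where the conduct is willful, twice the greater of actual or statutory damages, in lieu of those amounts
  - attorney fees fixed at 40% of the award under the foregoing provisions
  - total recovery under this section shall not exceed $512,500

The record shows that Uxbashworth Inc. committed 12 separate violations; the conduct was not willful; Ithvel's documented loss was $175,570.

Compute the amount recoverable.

$270,662

Statutory damages: 12 × $1,480 = $17,760
Conduct not willful: the in-lieu enhancement does not apply.
Actual plus statutory damages: $175,570 + $17,760 = $193,330
Attorney fees: 40% of $193,330 = $77,332
Total before cap: $193,330 + $77,332 = $270,662
Cap at $512,500: $270,662 is within the cap, no reduction.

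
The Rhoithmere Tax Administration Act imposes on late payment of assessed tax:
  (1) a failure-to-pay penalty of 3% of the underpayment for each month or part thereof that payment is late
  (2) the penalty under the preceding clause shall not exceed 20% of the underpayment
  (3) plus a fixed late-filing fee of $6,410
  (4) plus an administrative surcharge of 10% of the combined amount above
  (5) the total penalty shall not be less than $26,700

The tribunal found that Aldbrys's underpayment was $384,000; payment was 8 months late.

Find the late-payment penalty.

Accrued rate: 3% × 8 = 24%, capped at 20% → 20%
Failure-to-pay penalty: 20% of $384,000 = $76,800
Penalty before surcharge: $76,800 + $6,410 = $83,210
Administrative surcharge: 10% of $83,210 = $8,321
Total penalty: $83,210 + $8,321 = $91,531
Minimum $26,700: $91,531 meets the minimum, no increase.

$91,531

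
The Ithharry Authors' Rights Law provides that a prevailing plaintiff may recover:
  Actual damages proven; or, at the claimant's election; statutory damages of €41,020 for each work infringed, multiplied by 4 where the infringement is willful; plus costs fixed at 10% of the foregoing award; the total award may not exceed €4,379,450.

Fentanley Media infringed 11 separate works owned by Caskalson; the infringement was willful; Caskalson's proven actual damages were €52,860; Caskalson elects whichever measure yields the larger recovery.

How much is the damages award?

Statutory damages: 11 × €41,020 = €451,220
Multiplied by 4: 4 × €451,220 = €1,804,880
Greater of actual damages (€52,860) or enhanced statutory damages (€1,804,880): €1,804,880
Costs: 10% of €1,804,880 = €180,488
Award plus costs: €1,804,880 + €180,488 = €1,985,368
Cap at €4,379,450: €1,985,368 is within the cap, no reduction.

€1,985,368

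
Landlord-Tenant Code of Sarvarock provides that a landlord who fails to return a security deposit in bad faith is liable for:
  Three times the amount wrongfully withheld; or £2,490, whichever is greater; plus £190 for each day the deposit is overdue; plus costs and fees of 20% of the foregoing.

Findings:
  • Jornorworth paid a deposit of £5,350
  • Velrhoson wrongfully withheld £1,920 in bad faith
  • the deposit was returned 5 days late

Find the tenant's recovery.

Trebled: 3 × £1,920 = £5,760
Minimum £2,490: £5,760 meets the minimum, no increase.
Late-return penalty: 5 × £190 = £950
Damages plus late penalty: £5,760 + £950 = £6,710
Costs and fees: 20% of £6,710 = £1,342
Total recovery: £6,710 + £1,342 = £8,052

£8,052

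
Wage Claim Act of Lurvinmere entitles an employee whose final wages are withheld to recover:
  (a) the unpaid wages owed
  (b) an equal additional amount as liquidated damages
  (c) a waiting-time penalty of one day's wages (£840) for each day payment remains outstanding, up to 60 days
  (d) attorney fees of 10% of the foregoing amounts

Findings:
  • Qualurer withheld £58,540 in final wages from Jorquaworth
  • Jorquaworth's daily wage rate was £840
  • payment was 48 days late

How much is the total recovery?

£173,140

Liquidated damages (equal amount): £58,540
Penalty days: min(48, 60) = 48
Waiting-time penalty: 48 × £840 = £40,320
Subtotal: £58,540 + £58,540 + £40,320 = £157,400
Attorney fees: 10% of £157,400 = £15,740
Total award: £157,400 + £15,740 = £173,140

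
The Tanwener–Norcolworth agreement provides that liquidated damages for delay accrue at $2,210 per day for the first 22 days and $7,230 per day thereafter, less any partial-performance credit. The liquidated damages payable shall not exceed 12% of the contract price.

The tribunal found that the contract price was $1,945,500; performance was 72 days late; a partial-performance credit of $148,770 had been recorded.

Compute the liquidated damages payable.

$233,460

First 22 days: 22 × $2,210 = $48,620
Remaining days: (72 − 22) × $7,230 = $361,500
Accrued per-day damages: $48,620 + $361,500 = $410,120
Less partial-performance credit: $410,120 − $148,770 = $261,350
Cap: 12% of $1,945,500 = $233,460
Cap at $233,460: $261,350 exceeds the cap → $233,460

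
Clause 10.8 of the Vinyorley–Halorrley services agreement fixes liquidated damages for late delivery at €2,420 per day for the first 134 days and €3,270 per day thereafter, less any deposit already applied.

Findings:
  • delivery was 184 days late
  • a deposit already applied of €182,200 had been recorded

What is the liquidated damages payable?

First 134 days: 134 × €2,420 = €324,280
Remaining days: (184 − 134) × €3,270 = €163,500
Accrued per-day damages: €324,280 + €163,500 = €487,780
Less deposit already applied: €487,780 − €182,200 = €305,580

€305,580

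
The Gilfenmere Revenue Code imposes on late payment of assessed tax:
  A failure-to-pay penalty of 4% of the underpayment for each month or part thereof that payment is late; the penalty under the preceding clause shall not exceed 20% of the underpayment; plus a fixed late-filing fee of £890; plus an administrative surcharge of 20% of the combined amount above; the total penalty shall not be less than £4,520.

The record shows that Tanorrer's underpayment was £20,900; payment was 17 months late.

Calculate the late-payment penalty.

£6,084

Accrued rate: 4% × 17 = 68%, capped at 20% → 20%
Failure-to-pay penalty: 20% of £20,900 = £4,180
Penalty before surcharge: £4,180 + £890 = £5,070
Administrative surcharge: 20% of £5,070 = £1,014
Total penalty: £5,070 + £1,014 = £6,084
Minimum £4,520: £6,084 meets the minimum, no increase.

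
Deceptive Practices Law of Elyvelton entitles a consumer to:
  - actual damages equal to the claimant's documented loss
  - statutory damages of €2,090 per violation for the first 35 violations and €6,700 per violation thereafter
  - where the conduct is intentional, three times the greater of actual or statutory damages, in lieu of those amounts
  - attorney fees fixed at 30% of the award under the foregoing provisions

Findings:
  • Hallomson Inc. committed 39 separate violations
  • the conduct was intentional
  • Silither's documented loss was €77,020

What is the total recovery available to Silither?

€389,805

First 35 violations: 35 × €2,090 = €73,150
Remaining violations: (39 − 35) × €6,700 = €26,800
Statutory damages: €73,150 + €26,800 = €99,950
Greater of actual damages (€77,020) or statutory damages (€99,950): €99,950
Trebled: 3 × €99,950 = €299,850
Attorney fees: 30% of €299,850 = €89,955
Total recovery: €299,850 + €89,955 = €389,805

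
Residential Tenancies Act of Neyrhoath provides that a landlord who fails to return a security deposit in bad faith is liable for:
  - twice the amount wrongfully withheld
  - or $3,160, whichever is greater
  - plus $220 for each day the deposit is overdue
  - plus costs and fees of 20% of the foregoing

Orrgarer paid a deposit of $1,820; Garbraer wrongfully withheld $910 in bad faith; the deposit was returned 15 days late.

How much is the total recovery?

Doubled: 2 × $910 = $1,820
Minimum $3,160: $1,820 is below the minimum → $3,160
Late-return penalty: 15 × $220 = $3,300
Damages plus late penalty: $3,160 + $3,300 = $6,460
Costs and fees: 20% of $6,460 = $1,292
Total recovery: $6,460 + $1,292 = $7,752

$7,752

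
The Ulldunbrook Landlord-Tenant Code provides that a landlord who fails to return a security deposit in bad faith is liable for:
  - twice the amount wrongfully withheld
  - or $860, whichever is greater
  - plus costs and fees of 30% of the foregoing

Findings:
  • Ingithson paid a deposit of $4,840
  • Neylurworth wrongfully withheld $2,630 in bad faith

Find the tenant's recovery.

Doubled: 2 × $2,630 = $5,260
Minimum $860: $5,260 meets the minimum, no increase.
Costs and fees: 30% of $5,260 = $1,578
Total recovery: $5,260 + $1,578 = $6,838

$6,838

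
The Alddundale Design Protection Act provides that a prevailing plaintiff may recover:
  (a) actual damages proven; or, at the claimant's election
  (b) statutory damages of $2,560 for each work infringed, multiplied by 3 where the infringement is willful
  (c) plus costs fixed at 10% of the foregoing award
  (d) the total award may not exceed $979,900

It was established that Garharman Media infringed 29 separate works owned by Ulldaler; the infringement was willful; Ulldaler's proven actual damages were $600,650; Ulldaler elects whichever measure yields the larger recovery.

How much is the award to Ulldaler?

$660,715

Statutory damages: 29 × $2,560 = $74,240
Trebled: 3 × $74,240 = $222,720
Greater of actual damages ($600,650) or enhanced statutory damages ($222,720): $600,650
Costs: 10% of $600,650 = $60,065
Award plus costs: $600,650 + $60,065 = $660,715
Cap at $979,900: $660,715 is within the cap, no reduction.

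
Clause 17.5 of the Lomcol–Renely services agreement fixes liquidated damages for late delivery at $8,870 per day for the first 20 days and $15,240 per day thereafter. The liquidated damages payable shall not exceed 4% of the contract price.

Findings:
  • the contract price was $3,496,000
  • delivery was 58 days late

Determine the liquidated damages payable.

First 20 days: 20 × $8,870 = $177,400
Remaining days: (58 − 20) × $15,240 = $579,120
Accrued per-day damages: $177,400 + $579,120 = $756,520
Cap: 4% of $3,496,000 = $139,840
Cap at $139,840: $756,520 exceeds the cap → $139,840

$139,840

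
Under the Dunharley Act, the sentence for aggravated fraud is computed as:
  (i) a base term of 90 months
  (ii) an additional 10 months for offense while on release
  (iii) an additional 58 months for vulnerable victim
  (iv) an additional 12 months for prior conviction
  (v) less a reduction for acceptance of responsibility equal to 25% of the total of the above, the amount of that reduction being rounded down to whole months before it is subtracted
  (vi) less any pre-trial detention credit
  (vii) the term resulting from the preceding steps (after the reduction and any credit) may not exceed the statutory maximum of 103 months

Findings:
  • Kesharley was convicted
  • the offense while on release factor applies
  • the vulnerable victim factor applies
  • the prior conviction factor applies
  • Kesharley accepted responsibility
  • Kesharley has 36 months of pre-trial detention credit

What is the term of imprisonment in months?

Sentence: 92 months

Offense while on release enhancement: +10 months
Vulnerable victim enhancement: +58 months
Prior conviction enhancement: +12 months
Adjusted term: 90 months + 10 months + 58 months + 12 months = 170 months
Acceptance of responsibility reduction: 25% of 170 months = 42 months (rounded down)
After reduction: 170 − 42 = 128 months
Less pre-trial detention credit: 128 months − 36 months = 92 months
Cap at 103 months: 92 months is within the cap, no reduction.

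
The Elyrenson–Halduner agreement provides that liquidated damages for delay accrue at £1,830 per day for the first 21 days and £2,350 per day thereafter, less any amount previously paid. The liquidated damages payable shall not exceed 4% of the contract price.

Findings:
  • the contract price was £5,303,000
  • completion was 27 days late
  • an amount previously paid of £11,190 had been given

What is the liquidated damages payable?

£41,340

First 21 days: 21 × £1,830 = £38,430
Remaining days: (27 − 21) × £2,350 = £14,100
Accrued per-day damages: £38,430 + £14,100 = £52,530
Less amount previously paid: £52,530 − £11,190 = £41,340
Cap: 4% of £5,303,000 = £212,120
Cap at £212,120: £41,340 is within the cap, no reduction.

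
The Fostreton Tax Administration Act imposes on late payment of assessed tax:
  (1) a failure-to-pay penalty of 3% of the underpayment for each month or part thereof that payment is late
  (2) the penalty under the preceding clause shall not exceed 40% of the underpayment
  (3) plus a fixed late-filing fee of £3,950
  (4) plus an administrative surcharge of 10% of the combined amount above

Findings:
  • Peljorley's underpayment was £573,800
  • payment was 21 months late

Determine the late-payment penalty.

Accrued rate: 3% × 21 = 63%, capped at 40% → 40%
Failure-to-pay penalty: 40% of £573,800 = £229,520
Penalty before surcharge: £229,520 + £3,950 = £233,470
Administrative surcharge: 10% of £233,470 = £23,347
Total penalty: £233,470 + £23,347 = £256,817

Penalty: £256,817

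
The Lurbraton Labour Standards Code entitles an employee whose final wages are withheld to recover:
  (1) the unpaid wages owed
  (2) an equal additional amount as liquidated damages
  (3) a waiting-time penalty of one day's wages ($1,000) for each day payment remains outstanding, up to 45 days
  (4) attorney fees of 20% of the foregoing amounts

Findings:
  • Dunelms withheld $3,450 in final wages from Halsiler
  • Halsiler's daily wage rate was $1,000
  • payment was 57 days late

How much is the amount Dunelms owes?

Total award: $62,280

Liquidated damages (equal amount): $3,450
Penalty days: min(57, 45) = 45
Waiting-time penalty: 45 × $1,000 = $45,000
Subtotal: $3,450 + $3,450 + $45,000 = $51,900
Attorney fees: 20% of $51,900 = $10,380
Total award: $51,900 + $10,380 = $62,280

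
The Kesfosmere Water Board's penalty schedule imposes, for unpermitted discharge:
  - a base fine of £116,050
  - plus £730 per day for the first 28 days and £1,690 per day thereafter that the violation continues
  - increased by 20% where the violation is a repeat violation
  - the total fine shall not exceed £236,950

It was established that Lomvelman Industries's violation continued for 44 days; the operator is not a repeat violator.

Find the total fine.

£163,530

First 28 days: 28 × £730 = £20,440
Remaining days: (44 − 28) × £1,690 = £27,040
Per-day component: £20,440 + £27,040 = £47,480
Base plus per-day: £116,050 + £47,480 = £163,530
The operator is not a repeat violator: no 20% increase.
Cap at £236,950: £163,530 is within the cap, no reduction.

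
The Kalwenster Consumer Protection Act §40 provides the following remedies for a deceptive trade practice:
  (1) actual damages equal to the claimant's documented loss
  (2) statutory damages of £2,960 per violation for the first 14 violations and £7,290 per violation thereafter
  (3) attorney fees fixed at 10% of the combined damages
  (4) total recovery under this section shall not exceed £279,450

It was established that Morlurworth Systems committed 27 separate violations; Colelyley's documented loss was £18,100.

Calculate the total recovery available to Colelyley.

£169,741

First 14 violations: 14 × £2,960 = £41,440
Remaining violations: (27 − 14) × £7,290 = £94,770
Statutory damages: £41,440 + £94,770 = £136,210
Combined damages: £18,100 + £136,210 = £154,310
Attorney fees: 10% of £154,310 = £15,431
Total before cap: £154,310 + £15,431 = £169,741
Cap at £279,450: £169,741 is within the cap, no reduction.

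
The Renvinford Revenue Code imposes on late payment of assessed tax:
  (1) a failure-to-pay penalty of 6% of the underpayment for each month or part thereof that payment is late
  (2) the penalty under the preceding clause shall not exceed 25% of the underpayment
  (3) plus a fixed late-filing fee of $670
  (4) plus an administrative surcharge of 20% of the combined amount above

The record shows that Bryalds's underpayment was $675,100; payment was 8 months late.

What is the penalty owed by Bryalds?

Accrued rate: 6% × 8 = 48%, capped at 25% → 25%
Failure-to-pay penalty: 25% of $675,100 = $168,775
Penalty before surcharge: $168,775 + $670 = $169,445
Administrative surcharge: 20% of $169,445 = $33,889
Total penalty: $169,445 + $33,889 = $203,334

Penalty: $203,334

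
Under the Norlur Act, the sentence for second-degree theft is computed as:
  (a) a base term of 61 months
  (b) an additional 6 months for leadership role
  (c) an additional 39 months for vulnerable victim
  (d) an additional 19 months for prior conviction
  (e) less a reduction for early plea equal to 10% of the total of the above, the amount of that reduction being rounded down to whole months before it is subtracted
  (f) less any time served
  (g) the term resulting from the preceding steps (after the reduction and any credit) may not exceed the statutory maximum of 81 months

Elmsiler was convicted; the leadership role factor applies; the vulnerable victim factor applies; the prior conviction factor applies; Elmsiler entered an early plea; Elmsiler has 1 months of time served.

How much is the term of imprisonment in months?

Leadership role enhancement: +6 months
Vulnerable victim enhancement: +39 months
Prior conviction enhancement: +19 months
Adjusted term: 61 months + 6 months + 39 months + 19 months = 125 months
Early plea reduction: 10% of 125 months = 12 months (rounded down)
After reduction: 125 − 12 = 113 months
Less time served: 113 months − 1 months = 112 months
Cap at 81 months: 112 months exceeds the cap → 81 months

81 months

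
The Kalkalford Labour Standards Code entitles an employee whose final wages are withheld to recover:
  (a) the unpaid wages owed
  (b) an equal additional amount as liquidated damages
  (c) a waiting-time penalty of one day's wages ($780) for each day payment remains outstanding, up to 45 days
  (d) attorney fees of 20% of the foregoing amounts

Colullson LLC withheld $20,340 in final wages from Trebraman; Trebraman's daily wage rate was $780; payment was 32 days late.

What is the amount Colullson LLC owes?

Total award: $78,768

Liquidated damages (equal amount): $20,340
Penalty days: min(32, 45) = 32
Waiting-time penalty: 32 × $780 = $24,960
Subtotal: $20,340 + $20,340 + $24,960 = $65,640
Attorney fees: 20% of $65,640 = $13,128
Total award: $65,640 + $13,128 = $78,768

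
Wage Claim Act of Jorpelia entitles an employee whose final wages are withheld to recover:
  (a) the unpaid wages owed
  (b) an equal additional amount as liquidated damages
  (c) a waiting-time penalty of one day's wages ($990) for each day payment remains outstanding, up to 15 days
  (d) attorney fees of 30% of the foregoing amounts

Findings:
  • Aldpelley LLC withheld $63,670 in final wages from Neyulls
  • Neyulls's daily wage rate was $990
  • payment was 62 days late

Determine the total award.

Liquidated damages (equal amount): $63,670
Penalty days: min(62, 15) = 15
Waiting-time penalty: 15 × $990 = $14,850
Subtotal: $63,670 + $63,670 + $14,850 = $142,190
Attorney fees: 30% of $142,190 = $42,657
Total award: $142,190 + $42,657 = $184,847

Total award: $184,847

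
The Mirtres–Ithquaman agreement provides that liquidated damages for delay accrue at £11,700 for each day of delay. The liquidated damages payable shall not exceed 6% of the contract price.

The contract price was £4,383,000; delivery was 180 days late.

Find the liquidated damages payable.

Liquidated damages: £262,980

Per-day damages: 180 × £11,700 = £2,106,000
Cap: 6% of £4,383,000 = £262,980
Cap at £262,980: £2,106,000 exceeds the cap → £262,980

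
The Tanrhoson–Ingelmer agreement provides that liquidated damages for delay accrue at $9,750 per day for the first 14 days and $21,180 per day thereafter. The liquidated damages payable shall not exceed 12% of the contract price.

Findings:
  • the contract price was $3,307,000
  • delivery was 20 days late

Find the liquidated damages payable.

Liquidated damages: $263,580

First 14 days: 14 × $9,750 = $136,500
Remaining days: (20 − 14) × $21,180 = $127,080
Accrued per-day damages: $136,500 + $127,080 = $263,580
Cap: 12% of $3,307,000 = $396,840
Cap at $396,840: $263,580 is within the cap, no reduction.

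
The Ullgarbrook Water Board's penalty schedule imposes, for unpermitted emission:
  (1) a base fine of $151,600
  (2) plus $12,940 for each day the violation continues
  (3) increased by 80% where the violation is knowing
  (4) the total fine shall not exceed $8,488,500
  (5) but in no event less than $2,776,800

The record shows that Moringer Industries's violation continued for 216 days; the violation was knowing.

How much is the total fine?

Per-day component: 216 × $12,940 = $2,795,040
Base plus per-day: $151,600 + $2,795,040 = $2,946,640
Enhancement: 80% of $2,946,640 = $2,357,312
Enhanced fine: $2,946,640 + $2,357,312 = $5,303,952
Cap at $8,488,500: $5,303,952 is within the cap, no reduction.
Minimum $2,776,800: $5,303,952 meets the minimum, no increase.

$5,303,952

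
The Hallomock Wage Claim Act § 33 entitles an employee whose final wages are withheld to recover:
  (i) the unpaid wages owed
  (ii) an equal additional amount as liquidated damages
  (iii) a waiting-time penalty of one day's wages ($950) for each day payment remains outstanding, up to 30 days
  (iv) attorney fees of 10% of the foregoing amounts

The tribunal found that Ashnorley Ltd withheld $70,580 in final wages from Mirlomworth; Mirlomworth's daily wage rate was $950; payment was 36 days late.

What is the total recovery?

$186,626

Liquidated damages (equal amount): $70,580
Penalty days: min(36, 30) = 30
Waiting-time penalty: 30 × $950 = $28,500
Subtotal: $70,580 + $70,580 + $28,500 = $169,660
Attorney fees: 10% of $169,660 = $16,966
Total award: $169,660 + $16,966 = $186,626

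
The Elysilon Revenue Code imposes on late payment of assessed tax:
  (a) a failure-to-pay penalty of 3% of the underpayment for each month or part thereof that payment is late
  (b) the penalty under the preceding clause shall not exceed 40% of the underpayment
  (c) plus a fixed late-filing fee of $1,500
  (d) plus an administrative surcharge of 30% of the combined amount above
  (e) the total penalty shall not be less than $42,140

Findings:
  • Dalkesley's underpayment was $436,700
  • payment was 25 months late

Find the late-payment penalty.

$229,034

Accrued rate: 3% × 25 = 75%, capped at 40% → 40%
Failure-to-pay penalty: 40% of $436,700 = $174,680
Penalty before surcharge: $174,680 + $1,500 = $176,180
Administrative surcharge: 30% of $176,180 = $52,854
Total penalty: $176,180 + $52,854 = $229,034
Minimum $42,140: $229,034 meets the minimum, no increase.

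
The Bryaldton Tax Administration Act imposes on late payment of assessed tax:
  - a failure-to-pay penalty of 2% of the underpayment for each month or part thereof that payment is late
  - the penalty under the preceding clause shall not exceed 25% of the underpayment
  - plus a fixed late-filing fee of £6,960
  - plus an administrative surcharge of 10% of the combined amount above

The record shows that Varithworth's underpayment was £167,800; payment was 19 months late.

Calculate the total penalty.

£53,801

Accrued rate: 2% × 19 = 38%, capped at 25% → 25%
Failure-to-pay penalty: 25% of £167,800 = £41,950
Penalty before surcharge: £41,950 + £6,960 = £48,910
Administrative surcharge: 10% of £48,910 = £4,891
Total penalty: £48,910 + £4,891 = £53,801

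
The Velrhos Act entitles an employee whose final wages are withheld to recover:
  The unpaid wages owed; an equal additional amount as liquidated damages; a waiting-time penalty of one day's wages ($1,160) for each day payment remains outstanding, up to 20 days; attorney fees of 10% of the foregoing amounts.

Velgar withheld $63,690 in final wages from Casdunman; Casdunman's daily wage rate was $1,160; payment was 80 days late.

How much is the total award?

Liquidated damages (equal amount): $63,690
Penalty days: min(80, 20) = 20
Waiting-time penalty: 20 × $1,160 = $23,200
Subtotal: $63,690 + $63,690 + $23,200 = $150,580
Attorney fees: 10% of $150,580 = $15,058
Total award: $150,580 + $15,058 = $165,638

Total award: $165,638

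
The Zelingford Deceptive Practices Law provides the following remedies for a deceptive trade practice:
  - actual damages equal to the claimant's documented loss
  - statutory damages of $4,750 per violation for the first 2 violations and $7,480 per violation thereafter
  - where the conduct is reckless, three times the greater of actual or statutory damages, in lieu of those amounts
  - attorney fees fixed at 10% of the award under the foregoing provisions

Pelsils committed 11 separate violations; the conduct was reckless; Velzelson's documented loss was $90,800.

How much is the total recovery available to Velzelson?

First 2 violations: 2 × $4,750 = $9,500
Remaining violations: (11 − 2) × $7,480 = $67,320
Statutory damages: $9,500 + $67,320 = $76,820
Greater of actual damages ($90,800) or statutory damages ($76,820): $90,800
Trebled: 3 × $90,800 = $272,400
Attorney fees: 10% of $272,400 = $27,240
Total recovery: $272,400 + $27,240 = $299,640

$299,640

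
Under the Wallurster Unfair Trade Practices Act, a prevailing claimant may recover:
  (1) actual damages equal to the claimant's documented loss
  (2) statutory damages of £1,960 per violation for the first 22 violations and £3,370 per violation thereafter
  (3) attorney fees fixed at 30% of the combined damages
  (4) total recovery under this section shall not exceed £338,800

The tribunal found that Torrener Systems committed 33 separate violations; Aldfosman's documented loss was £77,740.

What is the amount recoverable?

£205,309

First 22 violations: 22 × £1,960 = £43,120
Remaining violations: (33 − 22) × £3,370 = £37,070
Statutory damages: £43,120 + £37,070 = £80,190
Combined damages: £77,740 + £80,190 = £157,930
Attorney fees: 30% of £157,930 = £47,379
Total before cap: £157,930 + £47,379 = £205,309
Cap at £338,800: £205,309 is within the cap, no reduction.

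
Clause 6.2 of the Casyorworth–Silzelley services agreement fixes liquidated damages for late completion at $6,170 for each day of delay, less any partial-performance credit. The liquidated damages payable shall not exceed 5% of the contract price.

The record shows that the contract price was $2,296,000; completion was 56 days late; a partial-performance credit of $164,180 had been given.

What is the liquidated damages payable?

Per-day damages: 56 × $6,170 = $345,520
Less partial-performance credit: $345,520 − $164,180 = $181,340
Cap: 5% of $2,296,000 = $114,800
Cap at $114,800: $181,340 exceeds the cap → $114,800

$114,800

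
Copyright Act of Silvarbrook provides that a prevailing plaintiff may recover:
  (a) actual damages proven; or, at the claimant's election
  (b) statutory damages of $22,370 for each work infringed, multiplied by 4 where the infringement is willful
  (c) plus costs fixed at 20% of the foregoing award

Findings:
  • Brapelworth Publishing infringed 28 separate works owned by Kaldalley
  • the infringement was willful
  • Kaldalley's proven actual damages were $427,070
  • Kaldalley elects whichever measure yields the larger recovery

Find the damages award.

Statutory damages: 28 × $22,370 = $626,360
Multiplied by 4: 4 × $626,360 = $2,505,440
Greater of actual damages ($427,070) or enhanced statutory damages ($2,505,440): $2,505,440
Costs: 20% of $2,505,440 = $501,088
Award plus costs: $2,505,440 + $501,088 = $3,006,528

$3,006,528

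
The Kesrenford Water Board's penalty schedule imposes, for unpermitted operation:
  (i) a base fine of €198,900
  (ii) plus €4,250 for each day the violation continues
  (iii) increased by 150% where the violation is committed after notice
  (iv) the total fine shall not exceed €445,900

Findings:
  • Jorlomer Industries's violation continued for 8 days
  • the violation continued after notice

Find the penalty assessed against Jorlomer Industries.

Per-day component: 8 × €4,250 = €34,000
Base plus per-day: €198,900 + €34,000 = €232,900
Enhancement: 150% of €232,900 = €349,350
Enhanced fine: €232,900 + €349,350 = €582,250
Cap at €445,900: €582,250 exceeds the cap → €445,900

€445,900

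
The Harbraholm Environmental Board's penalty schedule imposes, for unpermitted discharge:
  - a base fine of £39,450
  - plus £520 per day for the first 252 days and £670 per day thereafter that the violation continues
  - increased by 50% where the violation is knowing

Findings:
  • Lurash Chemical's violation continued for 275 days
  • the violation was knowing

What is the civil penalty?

First 252 days: 252 × £520 = £131,040
Remaining days: (275 − 252) × £670 = £15,410
Per-day component: £131,040 + £15,410 = £146,450
Base plus per-day: £39,450 + £146,450 = £185,900
Enhancement: 50% of £185,900 = £92,950
Enhanced fine: £185,900 + £92,950 = £278,850

£278,850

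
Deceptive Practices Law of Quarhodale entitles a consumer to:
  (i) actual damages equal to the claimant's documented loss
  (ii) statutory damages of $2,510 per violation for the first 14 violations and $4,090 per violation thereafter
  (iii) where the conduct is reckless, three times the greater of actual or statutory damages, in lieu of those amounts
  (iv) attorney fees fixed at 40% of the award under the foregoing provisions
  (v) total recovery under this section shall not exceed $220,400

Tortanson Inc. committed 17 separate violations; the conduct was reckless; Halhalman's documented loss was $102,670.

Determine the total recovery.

$220,400

First 14 violations: 14 × $2,510 = $35,140
Remaining violations: (17 − 14) × $4,090 = $12,270
Statutory damages: $35,140 + $12,270 = $47,410
Greater of actual damages ($102,670) or statutory damages ($47,410): $102,670
Trebled: 3 × $102,670 = $308,010
Attorney fees: 40% of $308,010 = $123,204
Total before cap: $308,010 + $123,204 = $431,214
Cap at $220,400: $431,214 exceeds the cap → $220,400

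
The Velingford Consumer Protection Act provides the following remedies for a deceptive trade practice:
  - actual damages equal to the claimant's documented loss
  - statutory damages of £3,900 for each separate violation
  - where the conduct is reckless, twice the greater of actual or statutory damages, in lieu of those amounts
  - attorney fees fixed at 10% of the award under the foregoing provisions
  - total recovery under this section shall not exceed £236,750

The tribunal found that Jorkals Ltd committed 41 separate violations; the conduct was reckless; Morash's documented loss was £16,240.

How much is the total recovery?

Statutory damages: 41 × £3,900 = £159,900
Greater of actual damages (£16,240) or statutory damages (£159,900): £159,900
Doubled: 2 × £159,900 = £319,800
Attorney fees: 10% of £319,800 = £31,980
Total before cap: £319,800 + £31,980 = £351,780
Cap at £236,750: £351,780 exceeds the cap → £236,750

£236,750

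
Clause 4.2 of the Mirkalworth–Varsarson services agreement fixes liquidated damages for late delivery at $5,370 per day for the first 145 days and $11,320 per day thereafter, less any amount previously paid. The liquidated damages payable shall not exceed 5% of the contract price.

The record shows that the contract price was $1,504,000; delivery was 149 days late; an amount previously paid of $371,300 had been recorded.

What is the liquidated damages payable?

First 145 days: 145 × $5,370 = $778,650
Remaining days: (149 − 145) × $11,320 = $45,280
Accrued per-day damages: $778,650 + $45,280 = $823,930
Less amount previously paid: $823,930 − $371,300 = $452,630
Cap: 5% of $1,504,000 = $75,200
Cap at $75,200: $452,630 exceeds the cap → $75,200

$75,200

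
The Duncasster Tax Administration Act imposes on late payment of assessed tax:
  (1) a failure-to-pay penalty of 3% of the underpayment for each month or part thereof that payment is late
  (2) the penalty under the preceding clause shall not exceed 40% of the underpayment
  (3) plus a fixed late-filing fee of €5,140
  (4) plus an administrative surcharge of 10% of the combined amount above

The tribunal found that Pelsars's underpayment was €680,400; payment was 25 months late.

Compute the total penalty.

Accrued rate: 3% × 25 = 75%, capped at 40% → 40%
Failure-to-pay penalty: 40% of €680,400 = €272,160
Penalty before surcharge: €272,160 + €5,140 = €277,300
Administrative surcharge: 10% of €277,300 = €27,730
Total penalty: €277,300 + €27,730 = €305,030

€305,030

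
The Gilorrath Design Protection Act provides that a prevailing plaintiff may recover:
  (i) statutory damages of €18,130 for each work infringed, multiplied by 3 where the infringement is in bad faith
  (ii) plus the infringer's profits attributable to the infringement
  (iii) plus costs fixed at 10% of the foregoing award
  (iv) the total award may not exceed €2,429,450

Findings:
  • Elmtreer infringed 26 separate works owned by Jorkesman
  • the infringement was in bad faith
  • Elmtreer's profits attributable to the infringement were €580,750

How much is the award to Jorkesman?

Statutory damages: 26 × €18,130 = €471,380
Trebled: 3 × €471,380 = €1,414,140
Combined award: €1,414,140 + €580,750 = €1,994,890
Costs: 10% of €1,994,890 = €199,489
Award plus costs: €1,994,890 + €199,489 = €2,194,379
Cap at €2,429,450: €2,194,379 is within the cap, no reduction.

€2,194,379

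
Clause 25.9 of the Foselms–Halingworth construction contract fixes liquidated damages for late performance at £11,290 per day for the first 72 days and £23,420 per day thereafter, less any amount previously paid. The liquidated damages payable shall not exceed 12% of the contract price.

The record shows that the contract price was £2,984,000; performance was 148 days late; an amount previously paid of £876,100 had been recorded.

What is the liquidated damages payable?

£358,080

First 72 days: 72 × £11,290 = £812,880
Remaining days: (148 − 72) × £23,420 = £1,779,920
Accrued per-day damages: £812,880 + £1,779,920 = £2,592,800
Less amount previously paid: £2,592,800 − £876,100 = £1,716,700
Cap: 12% of £2,984,000 = £358,080
Cap at £358,080: £1,716,700 exceeds the cap → £358,080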